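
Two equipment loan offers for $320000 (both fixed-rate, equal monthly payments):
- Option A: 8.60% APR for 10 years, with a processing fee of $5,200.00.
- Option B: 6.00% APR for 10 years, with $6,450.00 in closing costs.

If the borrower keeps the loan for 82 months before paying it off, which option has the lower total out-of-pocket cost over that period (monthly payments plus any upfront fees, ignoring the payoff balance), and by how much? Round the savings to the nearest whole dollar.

Option A: monthly rate = 8.6%/12 = 0.0071667; payment = 320,000 × 0.0071667 / (1 − (1+0.0071667)^−120) = $3,984.68.
Option B: monthly rate = 6%/12 = 0.0050000; payment = 320,000 × 0.0050000 / (1 − (1+0.0050000)^−120) = $3,552.66.
Over 82 months: Option A costs 82 × $3,984.68 + $5,200.00 = $331,943.76; Option B costs 82 × $3,552.66 + $6,450.00 = $297,768.12.
Option B is cheaper by $331,943.76 − $297,768.12 = $34,175.64.

Option B by $34,176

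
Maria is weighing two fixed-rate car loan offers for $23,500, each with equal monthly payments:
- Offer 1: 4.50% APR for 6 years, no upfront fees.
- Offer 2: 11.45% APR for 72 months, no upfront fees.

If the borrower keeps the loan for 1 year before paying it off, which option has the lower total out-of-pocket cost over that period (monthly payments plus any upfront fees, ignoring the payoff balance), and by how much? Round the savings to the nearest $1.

Offer 1: monthly rate = 4.5%/12 = 0.0037500; payment = 23,500 × 0.0037500 / (1 − (1+0.0037500)^−72) = $373.04.
Offer 2: at 11.45% the monthly rate is 0.0095417, so the payment is 23,500 × 0.0095417 / (1 − 1.0095417^−72) = $452.74.
Over 12 months: Offer 1 costs 12 × $373.04 = $4,476.48; Offer 2 costs 12 × $452.74 = $5,432.88.
Offer 1 is cheaper by $5,432.88 − $4,476.48 = $956.40.

Offer 1 by $956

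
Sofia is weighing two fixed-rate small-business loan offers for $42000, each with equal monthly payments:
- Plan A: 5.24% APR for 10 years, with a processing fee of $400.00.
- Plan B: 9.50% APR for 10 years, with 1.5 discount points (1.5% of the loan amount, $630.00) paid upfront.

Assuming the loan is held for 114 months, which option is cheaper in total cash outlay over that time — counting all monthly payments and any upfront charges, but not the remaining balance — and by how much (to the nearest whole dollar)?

Plan A: monthly rate = 5.24%/12 = 0.0043667; payment = 42,000 × 0.0043667 / (1 − (1+0.0043667)^−120) = $450.42.
Plan B: monthly rate = 9.5%/12 = 0.0079167; payment = 42,000 × 0.0079167 / (1 − (1+0.0079167)^−120) = $543.47.
Over 114 months: Plan A costs 114 × $450.42 + $400.00 = $51,747.88; Plan B costs 114 × $543.47 + $630.00 = $62,585.58.
Plan A is cheaper by $62,585.58 − $51,747.88 = $10,837.70.

Plan A by $10,838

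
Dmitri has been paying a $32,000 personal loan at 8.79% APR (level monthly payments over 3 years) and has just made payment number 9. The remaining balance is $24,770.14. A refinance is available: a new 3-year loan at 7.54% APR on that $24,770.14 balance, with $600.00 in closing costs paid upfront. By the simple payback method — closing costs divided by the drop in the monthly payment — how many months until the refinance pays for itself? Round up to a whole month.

3 months

Current payment = 32,000 × 8.79%/12 / (1 − (1+0.0073250)^−36) = $1,014.47.
Refinanced payment = 24,770.14 × 0.0062833 / (1 − (1+0.0062833)^−36) = $770.96.
Monthly savings = $1,014.47 − $770.96 = $243.51.
Break-even = $600.00 / $243.51 = 2.46 → 3 months.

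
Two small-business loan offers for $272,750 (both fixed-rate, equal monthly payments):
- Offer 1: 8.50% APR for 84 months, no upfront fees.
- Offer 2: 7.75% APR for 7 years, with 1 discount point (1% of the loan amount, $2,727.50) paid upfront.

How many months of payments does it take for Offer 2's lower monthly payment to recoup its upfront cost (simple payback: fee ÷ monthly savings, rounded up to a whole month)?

Offer 1: monthly rate = 8.5%/12 = 0.0070833; payment = 272,750 × 0.0070833 / (1 − (1+0.0070833)^−84) = $4,319.40.
Offer 2: monthly rate = 7.75%/12 = 0.0064583; payment = 272,750 × 0.0064583 / (1 − (1+0.0064583)^−84) = $4,217.25.
Monthly savings = $4,319.40 − $4,217.25 = $102.15.
Break-even = $2,727.50 / $102.15 = 26.70 → 27 months.

27 months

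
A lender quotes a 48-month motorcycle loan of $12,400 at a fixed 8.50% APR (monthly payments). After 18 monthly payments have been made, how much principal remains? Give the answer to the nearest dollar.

With monthly rate i = 8.5%/12 = 0.0070833, the balance after k of n payments is P · [(1+i)^n − (1+i)^k] / [(1+i)^n − 1].
(1+0.0070833)^48 = 1.40326475 and (1+0.0070833)^18 = 1.13547442, so the balance is 12,400 × (1.40326475 − 1.13547442) / (1.40326475 − 1) = $8,234.29.

$8,234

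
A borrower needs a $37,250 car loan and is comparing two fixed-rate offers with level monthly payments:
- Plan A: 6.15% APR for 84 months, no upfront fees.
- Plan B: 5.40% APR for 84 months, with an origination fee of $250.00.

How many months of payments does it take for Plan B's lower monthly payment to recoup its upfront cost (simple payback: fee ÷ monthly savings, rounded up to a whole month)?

Plan A: at 6.15% the monthly rate is 0.0051250, so the payment is 37,250 × 0.0051250 / (1 − 1.0051250^−84) = $546.85.
Plan B: monthly rate = 5.4%/12 = 0.0045000; payment = 37,250 × 0.0045000 / (1 − (1+0.0045000)^−84) = $533.52.
Monthly savings = $546.85 − $533.52 = $13.33.
Break-even = $250.00 / $13.33 = 18.75 → 19 months.

19 months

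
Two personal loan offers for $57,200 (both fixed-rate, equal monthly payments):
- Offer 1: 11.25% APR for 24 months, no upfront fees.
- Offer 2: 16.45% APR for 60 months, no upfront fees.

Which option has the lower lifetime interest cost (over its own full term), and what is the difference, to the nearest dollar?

Offer 1 by $20,140

Offer 1: at 11.25% the monthly rate is 0.0093750, so the payment is 57,200 × 0.0093750 / (1 − 1.0093750^−24) = $2,672.61.
Total interest on Offer 1 = 24 × $2,672.61 − $57,200 = $6,942.64.
Offer 2: monthly rate = 16.45%/12 = 0.0137083; payment = 57,200 × 0.0137083 / (1 − (1+0.0137083)^−60) = $1,404.71.
Total interest on Offer 2 = 60 × $1,404.71 − $57,200 = $27,082.60.
Offer 1 is lower by $20,139.96.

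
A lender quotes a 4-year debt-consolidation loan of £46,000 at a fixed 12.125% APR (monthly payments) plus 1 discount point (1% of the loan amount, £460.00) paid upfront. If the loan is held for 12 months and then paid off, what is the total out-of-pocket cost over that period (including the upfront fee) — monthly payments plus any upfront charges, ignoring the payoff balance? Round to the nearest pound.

£15,030

At 12.125% the monthly rate is 0.0101042, so the payment is 46,000 × 0.0101042 / (1 − 1.0101042^−48) = £1,214.18.
Total outlay = 12 × £1,214.18 + £460.00 = £15,030.16.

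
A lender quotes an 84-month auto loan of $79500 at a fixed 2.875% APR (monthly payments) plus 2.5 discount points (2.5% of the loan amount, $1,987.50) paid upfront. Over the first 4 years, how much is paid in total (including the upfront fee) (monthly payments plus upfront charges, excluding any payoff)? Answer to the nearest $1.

$52,195

Monthly rate = 2.875%/12 = 0.0023958; payment = 79,500 × 0.0023958 / (1 − (1+0.0023958)^−84) = $1,045.98.
Total outlay = 48 × $1,045.98 + $1,987.50 = $52,194.54.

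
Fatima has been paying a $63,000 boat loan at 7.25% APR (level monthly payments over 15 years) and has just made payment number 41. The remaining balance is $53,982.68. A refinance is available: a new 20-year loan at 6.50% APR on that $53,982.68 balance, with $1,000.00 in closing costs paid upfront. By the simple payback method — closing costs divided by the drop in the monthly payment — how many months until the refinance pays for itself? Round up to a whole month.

6 months

Current payment = 63,000 × 7.25%/12 / (1 − (1+0.0060417)^−180) = $575.10.
Refinanced payment = 53,982.68 × 0.0054167 / (1 − (1+0.0054167)^−240) = $402.48.
Monthly savings = $575.10 − $402.48 = $172.62.
Break-even = $1,000.00 / $172.62 = 5.79 → 6 months.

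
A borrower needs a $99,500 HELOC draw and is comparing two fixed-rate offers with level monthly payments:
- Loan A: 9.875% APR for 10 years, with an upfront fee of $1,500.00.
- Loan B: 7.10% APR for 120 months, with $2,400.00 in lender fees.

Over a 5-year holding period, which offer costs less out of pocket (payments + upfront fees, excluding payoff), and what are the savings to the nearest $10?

Loan A: at 9.875% the monthly rate is 0.0082292, so the payment is 99,500 × 0.0082292 / (1 − 1.0082292^−120) = $1,308.02.
Loan B: at 7.10% the monthly rate is 0.0059167, so the payment is 99,500 × 0.0059167 / (1 − 1.0059167^−120) = $1,160.41.
Over 60 months: Loan A costs 60 × $1,308.02 + $1,500.00 = $79,981.20; Loan B costs 60 × $1,160.41 + $2,400.00 = $72,024.60.
Loan B is cheaper by $79,981.20 − $72,024.60 = $7,956.60.

Loan B by $7,960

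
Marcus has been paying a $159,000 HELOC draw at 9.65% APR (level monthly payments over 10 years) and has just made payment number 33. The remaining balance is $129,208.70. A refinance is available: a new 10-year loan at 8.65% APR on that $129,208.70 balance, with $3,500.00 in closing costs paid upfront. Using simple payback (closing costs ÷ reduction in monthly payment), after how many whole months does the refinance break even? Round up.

Current payment = 159,000 × 9.65%/12 / (1 − (1+0.0080417)^−120) = $2,070.50.
Refinanced payment = 129,208.70 × 0.0072083 / (1 − (1+0.0072083)^−120) = $1,612.39.
Monthly savings = $2,070.50 − $1,612.39 = $458.11.
Break-even = $3,500.00 / $458.11 = 7.64 → 8 months.

8 months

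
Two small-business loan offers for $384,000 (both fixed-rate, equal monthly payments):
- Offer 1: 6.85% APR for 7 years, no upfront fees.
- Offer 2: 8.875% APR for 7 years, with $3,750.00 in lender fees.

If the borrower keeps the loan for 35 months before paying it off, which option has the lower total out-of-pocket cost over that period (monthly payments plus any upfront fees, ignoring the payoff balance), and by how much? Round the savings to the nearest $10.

Offer 1: monthly rate = 6.85%/12 = 0.0057083; payment = 384,000 × 0.0057083 / (1 − (1+0.0057083)^−84) = $5,767.47.
Offer 2: at 8.875% the monthly rate is 0.0073958, so the payment is 384,000 × 0.0073958 / (1 − 1.0073958^−84) = $6,153.87.
Over 35 months: Offer 1 costs 35 × $5,767.47 = $201,861.45; Offer 2 costs 35 × $6,153.87 + $3,750.00 = $219,135.45.
Offer 1 is cheaper by $219,135.45 − $201,861.45 = $17,274.00.

Offer 1 by $17,270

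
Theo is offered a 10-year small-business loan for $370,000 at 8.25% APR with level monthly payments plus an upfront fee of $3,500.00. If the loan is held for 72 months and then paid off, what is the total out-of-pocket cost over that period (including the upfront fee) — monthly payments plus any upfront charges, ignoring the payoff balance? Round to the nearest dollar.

At 8.25% the monthly rate is 0.0068750, so the payment is 370,000 × 0.0068750 / (1 − 1.0068750^−120) = $4,538.15.
Total outlay = 72 × $4,538.15 + $3,500.00 = $330,246.80.

$330,247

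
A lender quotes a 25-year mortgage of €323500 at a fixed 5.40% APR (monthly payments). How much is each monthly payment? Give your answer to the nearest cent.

At 5.40% the monthly rate is 0.0045000, so the payment is 323,500 × 0.0045000 / (1 − 1.0045000^−300) = €1,967.30.

€1,967.30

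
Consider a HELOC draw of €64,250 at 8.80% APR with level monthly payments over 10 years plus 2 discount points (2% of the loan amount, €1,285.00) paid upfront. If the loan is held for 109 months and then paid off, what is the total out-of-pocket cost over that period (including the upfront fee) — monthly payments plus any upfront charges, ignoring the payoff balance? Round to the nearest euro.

Monthly rate = 8.8%/12 = 0.0073333; payment = 64,250 × 0.0073333 / (1 − (1+0.0073333)^−120) = €806.95.
Total outlay = 109 × €806.95 + €1,285.00 = €89,242.55.

€89,243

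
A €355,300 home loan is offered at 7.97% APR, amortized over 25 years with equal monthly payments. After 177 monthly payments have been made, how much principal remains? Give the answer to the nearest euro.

€229,394

With monthly rate i = 7.97%/12 = 0.0066417, the balance after k of n payments is P · [(1+i)^n − (1+i)^k] / [(1+i)^n − 1].
(1+0.0066417)^300 = 7.28569176 and (1+0.0066417)^177 = 3.22743696, so the balance is 355,300 × (7.28569176 − 3.22743696) / (7.28569176 − 1) = €229,393.67.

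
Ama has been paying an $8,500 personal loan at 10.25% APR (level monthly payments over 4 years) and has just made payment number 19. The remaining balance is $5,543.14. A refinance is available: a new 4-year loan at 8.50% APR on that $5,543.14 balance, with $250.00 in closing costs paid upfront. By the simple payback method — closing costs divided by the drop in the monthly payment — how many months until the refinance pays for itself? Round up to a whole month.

Current payment = 8,500 × 10.25%/12 / (1 − (1+0.0085417)^−48) = $216.60.
Refinanced payment = 5,543.14 × 0.0070833 / (1 − (1+0.0070833)^−48) = $136.63.
Monthly savings = $216.60 − $136.63 = $79.97.
Break-even = $250.00 / $79.97 = 3.13 → 4 months.

4 months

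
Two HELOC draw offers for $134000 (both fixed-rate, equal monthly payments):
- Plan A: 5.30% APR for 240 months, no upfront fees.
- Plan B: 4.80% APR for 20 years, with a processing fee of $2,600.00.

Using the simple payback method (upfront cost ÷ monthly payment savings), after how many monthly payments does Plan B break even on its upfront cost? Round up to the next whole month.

Plan A: monthly rate = 5.3%/12 = 0.0044167; payment = 134,000 × 0.0044167 / (1 − (1+0.0044167)^−240) = $906.70.
Plan B: monthly rate = 4.8%/12 = 0.0040000; payment = 134,000 × 0.0040000 / (1 − (1+0.0040000)^−240) = $869.60.
Monthly savings = $906.70 − $869.60 = $37.10.
Break-even = $2,600.00 / $37.10 = 70.08 → 71 months.

71 months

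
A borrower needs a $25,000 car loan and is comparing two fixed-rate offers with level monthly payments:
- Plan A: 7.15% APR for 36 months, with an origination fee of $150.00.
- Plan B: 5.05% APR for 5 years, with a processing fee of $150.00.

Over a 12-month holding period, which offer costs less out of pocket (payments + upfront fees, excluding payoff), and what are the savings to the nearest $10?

Plan B by $3,620

Plan A: monthly rate = 7.15%/12 = 0.0059583; payment = 25,000 × 0.0059583 / (1 − (1+0.0059583)^−36) = $773.64.
Plan B: at 5.05% the monthly rate is 0.0042083, so the payment is 25,000 × 0.0042083 / (1 − 1.0042083^−60) = $472.35.
Over 12 months: Plan A costs 12 × $773.64 + $150.00 = $9,433.68; Plan B costs 12 × $472.35 + $150.00 = $5,818.20.
Plan B is cheaper by $9,433.68 − $5,818.20 = $3,615.48.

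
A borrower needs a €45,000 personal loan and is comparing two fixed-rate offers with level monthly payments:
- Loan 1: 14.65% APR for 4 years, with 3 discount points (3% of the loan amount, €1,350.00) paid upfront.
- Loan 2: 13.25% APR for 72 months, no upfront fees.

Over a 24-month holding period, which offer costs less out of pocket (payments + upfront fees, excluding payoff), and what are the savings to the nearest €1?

Loan 2 by €9,393

Loan 1: at 14.65% the monthly rate is 0.0122083, so the payment is 45,000 × 0.0122083 / (1 − 1.0122083^−48) = €1,244.41.
Loan 2: monthly rate = 13.25%/12 = 0.0110417; payment = 45,000 × 0.0110417 / (1 − (1+0.0110417)^−72) = €909.28.
Over 24 months: Loan 1 costs 24 × €1,244.41 + €1,350.00 = €31,215.84; Loan 2 costs 24 × €909.28 = €21,822.72.
Loan 2 is cheaper by €31,215.84 − €21,822.72 = €9,393.12.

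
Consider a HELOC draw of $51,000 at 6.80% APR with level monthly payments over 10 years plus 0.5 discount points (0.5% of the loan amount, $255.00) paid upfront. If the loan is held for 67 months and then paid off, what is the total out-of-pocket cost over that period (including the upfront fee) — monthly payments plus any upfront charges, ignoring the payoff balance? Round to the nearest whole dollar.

$39,578

Monthly rate = 6.8%/12 = 0.0056667; payment = 51,000 × 0.0056667 / (1 − (1+0.0056667)^−120) = $586.91.
Total outlay = 67 × $586.91 + $255.00 = $39,577.97.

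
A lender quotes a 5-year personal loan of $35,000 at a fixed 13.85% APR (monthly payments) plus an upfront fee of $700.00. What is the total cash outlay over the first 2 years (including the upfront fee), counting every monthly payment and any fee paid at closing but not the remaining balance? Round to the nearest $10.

At 13.85% the monthly rate is 0.0115417, so the payment is 35,000 × 0.0115417 / (1 − 1.0115417^−60) = $811.67.
Total outlay = 24 × $811.67 + $700.00 = $20,180.08.

$20,180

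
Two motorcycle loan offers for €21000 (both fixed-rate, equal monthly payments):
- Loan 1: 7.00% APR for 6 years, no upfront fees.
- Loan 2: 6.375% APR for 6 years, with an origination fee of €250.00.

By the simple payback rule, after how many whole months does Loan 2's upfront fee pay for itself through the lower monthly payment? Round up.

40 months

Loan 1: at 7.00% the monthly rate is 0.0058333, so the payment is 21,000 × 0.0058333 / (1 − 1.0058333^−72) = €358.03.
Loan 2: at 6.375% the monthly rate is 0.0053125, so the payment is 21,000 × 0.0053125 / (1 − 1.0053125^−72) = €351.76.
Monthly savings = €358.03 − €351.76 = €6.27.
Break-even = €250.00 / €6.27 = 39.87 → 40 months.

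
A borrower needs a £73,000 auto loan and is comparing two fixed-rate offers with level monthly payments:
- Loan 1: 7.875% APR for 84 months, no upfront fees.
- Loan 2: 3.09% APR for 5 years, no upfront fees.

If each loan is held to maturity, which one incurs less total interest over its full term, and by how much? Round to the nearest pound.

Loan 1: at 7.875% the monthly rate is 0.0065625, so the payment is 73,000 × 0.0065625 / (1 − 1.0065625^−84) = £1,133.25.
Total interest on Loan 1 = 84 × £1,133.25 − £73,000 = £22,193.00.
Loan 2: monthly rate = 3.09%/12 = 0.0025750; payment = 73,000 × 0.0025750 / (1 − (1+0.0025750)^−60) = £1,314.64.
Total interest on Loan 2 = 60 × £1,314.64 − £73,000 = £5,878.40.
Loan 2 is lower by £16,314.60.

Loan 2 by £16,315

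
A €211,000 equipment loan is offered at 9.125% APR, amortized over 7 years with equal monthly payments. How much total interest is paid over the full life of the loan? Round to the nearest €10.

€75,290

Monthly rate = 9.125%/12 = 0.0076042; payment = 211,000 × 0.0076042 / (1 − (1+0.0076042)^−84) = €3,408.20.
Total paid = 84 × €3,408.20 = €286,288.80; interest = €286,288.80 − €211,000 = €75,288.80.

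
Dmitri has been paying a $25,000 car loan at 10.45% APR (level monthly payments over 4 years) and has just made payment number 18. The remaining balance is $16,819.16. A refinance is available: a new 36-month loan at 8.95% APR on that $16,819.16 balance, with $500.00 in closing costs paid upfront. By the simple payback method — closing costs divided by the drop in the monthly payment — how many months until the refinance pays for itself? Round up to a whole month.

Current payment = 25,000 × 10.45%/12 / (1 − (1+0.0087083)^−48) = $639.48.
Refinanced payment = 16,819.16 × 0.0074583 / (1 − (1+0.0074583)^−36) = $534.45.
Monthly savings = $639.48 − $534.45 = $105.03.
Break-even = $500.00 / $105.03 = 4.76 → 5 months.

5 months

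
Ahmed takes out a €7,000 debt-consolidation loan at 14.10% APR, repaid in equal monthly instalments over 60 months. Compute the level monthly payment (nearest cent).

€163.24

At 14.10% the monthly rate is 0.0117500, so the payment is 7,000 × 0.0117500 / (1 − 1.0117500^−60) = €163.24.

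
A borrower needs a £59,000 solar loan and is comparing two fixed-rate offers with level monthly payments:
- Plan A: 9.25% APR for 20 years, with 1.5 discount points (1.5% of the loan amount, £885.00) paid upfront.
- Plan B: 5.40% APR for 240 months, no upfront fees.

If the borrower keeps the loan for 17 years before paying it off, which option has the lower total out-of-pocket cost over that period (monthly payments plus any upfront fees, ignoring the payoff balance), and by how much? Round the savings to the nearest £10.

Plan B by £29,000

Plan A: at 9.25% the monthly rate is 0.0077083, so the payment is 59,000 × 0.0077083 / (1 − 1.0077083^−240) = £540.36.
Plan B: at 5.40% the monthly rate is 0.0045000, so the payment is 59,000 × 0.0045000 / (1 − 1.0045000^−240) = £402.53.
Over 204 months: Plan A costs 204 × £540.36 + £885.00 = £111,118.44; Plan B costs 204 × £402.53 = £82,116.12.
Plan B is cheaper by £111,118.44 − £82,116.12 = £29,002.32.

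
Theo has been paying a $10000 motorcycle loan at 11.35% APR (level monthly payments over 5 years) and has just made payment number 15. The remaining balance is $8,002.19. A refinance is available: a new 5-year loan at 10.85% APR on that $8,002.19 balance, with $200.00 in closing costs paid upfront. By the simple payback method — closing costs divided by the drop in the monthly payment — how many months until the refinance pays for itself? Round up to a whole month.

Current payment = 10,000 × 11.35%/12 / (1 − (1+0.0094583)^−60) = $219.17.
Refinanced payment = 8,002.19 × 0.0090417 / (1 − (1+0.0090417)^−60) = $173.39.
Monthly savings = $219.17 − $173.39 = $45.78.
Break-even = $200.00 / $45.78 = 4.37 → 5 months.

5 months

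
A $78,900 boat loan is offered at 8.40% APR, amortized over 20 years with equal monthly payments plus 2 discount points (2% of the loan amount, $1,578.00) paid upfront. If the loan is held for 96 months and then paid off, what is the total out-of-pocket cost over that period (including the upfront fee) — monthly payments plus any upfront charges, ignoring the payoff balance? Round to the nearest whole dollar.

At 8.40% the monthly rate is 0.0070000, so the payment is 78,900 × 0.0070000 / (1 − 1.0070000^−240) = $679.73.
Total outlay = 96 × $679.73 + $1,578.00 = $66,832.08.

$66,832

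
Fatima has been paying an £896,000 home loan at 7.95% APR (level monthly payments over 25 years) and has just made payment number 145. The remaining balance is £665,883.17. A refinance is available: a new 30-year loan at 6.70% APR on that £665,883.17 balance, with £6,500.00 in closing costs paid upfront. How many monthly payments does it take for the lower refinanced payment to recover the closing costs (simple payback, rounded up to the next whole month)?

3 months

Current payment = 896,000 × 7.95%/12 / (1 − (1+0.0066250)^−300) = £6,885.82.
Refinanced payment = 665,883.17 × 0.0055833 / (1 − (1+0.0055833)^−360) = £4,296.80.
Monthly savings = £6,885.82 − £4,296.80 = £2,589.02.
Break-even = £6,500.00 / £2,589.02 = 2.51 → 3 months.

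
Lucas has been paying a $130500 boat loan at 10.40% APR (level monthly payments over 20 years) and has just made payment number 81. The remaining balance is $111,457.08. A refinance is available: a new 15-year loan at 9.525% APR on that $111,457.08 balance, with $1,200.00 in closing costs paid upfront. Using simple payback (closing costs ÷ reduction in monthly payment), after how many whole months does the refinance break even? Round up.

10 months

Current payment = 130,500 × 10.4%/12 / (1 − (1+0.0086667)^−240) = $1,294.13.
Refinanced payment = 111,457.08 × 0.0079375 / (1 − (1+0.0079375)^−180) = $1,165.54.
Monthly savings = $1,294.13 − $1,165.54 = $128.59.
Break-even = $1,200.00 / $128.59 = 9.33 → 10 months.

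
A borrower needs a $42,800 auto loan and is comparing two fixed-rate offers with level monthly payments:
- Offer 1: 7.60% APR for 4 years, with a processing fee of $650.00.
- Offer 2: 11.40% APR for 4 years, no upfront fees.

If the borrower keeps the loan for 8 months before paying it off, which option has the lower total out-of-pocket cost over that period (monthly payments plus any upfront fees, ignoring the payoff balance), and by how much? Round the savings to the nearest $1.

Offer 1: monthly rate = 7.6%/12 = 0.0063333; payment = 42,800 × 0.0063333 / (1 − (1+0.0063333)^−48) = $1,036.86.
Offer 2: at 11.40% the monthly rate is 0.0095000, so the payment is 42,800 × 0.0095000 / (1 − 1.0095000^−48) = $1,114.52.
Over 8 months: Offer 1 costs 8 × $1,036.86 + $650.00 = $8,944.88; Offer 2 costs 8 × $1,114.52 = $8,916.16.
Offer 2 is cheaper by $8,944.88 − $8,916.16 = $28.72.

Offer 2 by $29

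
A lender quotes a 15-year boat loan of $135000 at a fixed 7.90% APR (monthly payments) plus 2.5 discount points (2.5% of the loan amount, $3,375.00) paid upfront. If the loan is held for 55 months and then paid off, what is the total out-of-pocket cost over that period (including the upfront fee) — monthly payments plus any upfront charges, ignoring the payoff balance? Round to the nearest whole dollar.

Monthly rate = 7.9%/12 = 0.0065833; payment = 135,000 × 0.0065833 / (1 − (1+0.0065833)^−180) = $1,282.35.
Total outlay = 55 × $1,282.35 + $3,375.00 = $73,904.25.

$73,904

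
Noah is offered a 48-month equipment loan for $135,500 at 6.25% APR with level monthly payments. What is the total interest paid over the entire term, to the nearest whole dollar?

$17,993

At 6.25% the monthly rate is 0.0052083, so the payment is 135,500 × 0.0052083 / (1 − 1.0052083^−48) = $3,197.78.
Total paid = 48 × $3,197.78 = $153,493.44; interest = $153,493.44 − $135,500 = $17,993.44.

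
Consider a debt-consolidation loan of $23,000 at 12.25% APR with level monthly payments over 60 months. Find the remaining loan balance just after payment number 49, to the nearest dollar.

$5,328

With monthly rate i = 12.25%/12 = 0.0102083, the balance after k of n payments is P · [(1+i)^n − (1+i)^k] / [(1+i)^n − 1].
(1+0.0102083)^60 = 1.83931793 and (1+0.0102083)^49 = 1.64488822, so the balance is 23,000 × (1.83931793 − 1.64488822) / (1.83931793 − 1) = $5,328.00.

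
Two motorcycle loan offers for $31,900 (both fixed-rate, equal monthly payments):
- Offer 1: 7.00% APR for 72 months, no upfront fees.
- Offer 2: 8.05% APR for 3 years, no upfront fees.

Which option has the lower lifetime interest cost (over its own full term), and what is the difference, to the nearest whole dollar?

Offer 1: monthly rate = 7%/12 = 0.0058333; payment = 31,900 × 0.0058333 / (1 − (1+0.0058333)^−72) = $543.86.
Total interest on Offer 1 = 72 × $543.86 − $31,900 = $7,257.92.
Offer 2: at 8.05% the monthly rate is 0.0067083, so the payment is 31,900 × 0.0067083 / (1 − 1.0067083^−36) = $1,000.37.
Total interest on Offer 2 = 36 × $1,000.37 − $31,900 = $4,113.32.
Offer 2 is lower by $3,144.60.

Offer 2 by $3,145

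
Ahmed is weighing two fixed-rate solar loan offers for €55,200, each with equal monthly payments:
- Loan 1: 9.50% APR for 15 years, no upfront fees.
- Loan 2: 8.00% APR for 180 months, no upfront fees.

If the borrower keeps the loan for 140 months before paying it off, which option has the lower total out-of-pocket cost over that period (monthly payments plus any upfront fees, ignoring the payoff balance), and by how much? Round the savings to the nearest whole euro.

Loan 1: monthly rate = 9.5%/12 = 0.0079167; payment = 55,200 × 0.0079167 / (1 − (1+0.0079167)^−180) = €576.41.
Loan 2: monthly rate = 8%/12 = 0.0066667; payment = 55,200 × 0.0066667 / (1 − (1+0.0066667)^−180) = €527.52.
Over 140 months: Loan 1 costs 140 × €576.41 = €80,697.40; Loan 2 costs 140 × €527.52 = €73,852.80.
Loan 2 is cheaper by €80,697.40 − €73,852.80 = €6,844.60.

Loan 2 by €6,845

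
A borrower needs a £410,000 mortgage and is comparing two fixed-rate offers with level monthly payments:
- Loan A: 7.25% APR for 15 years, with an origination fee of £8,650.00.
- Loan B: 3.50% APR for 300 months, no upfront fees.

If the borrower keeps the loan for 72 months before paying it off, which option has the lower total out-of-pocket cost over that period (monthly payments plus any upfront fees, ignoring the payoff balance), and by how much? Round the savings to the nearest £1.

Loan B by £130,343

Loan A: monthly rate = 7.25%/12 = 0.0060417; payment = 410,000 × 0.0060417 / (1 − (1+0.0060417)^−180) = £3,742.74.
Loan B: monthly rate = 3.5%/12 = 0.0029167; payment = 410,000 × 0.0029167 / (1 − (1+0.0029167)^−300) = £2,052.56.
Over 72 months: Loan A costs 72 × £3,742.74 + £8,650.00 = £278,127.28; Loan B costs 72 × £2,052.56 = £147,784.32.
Loan B is cheaper by £278,127.28 − £147,784.32 = £130,342.96.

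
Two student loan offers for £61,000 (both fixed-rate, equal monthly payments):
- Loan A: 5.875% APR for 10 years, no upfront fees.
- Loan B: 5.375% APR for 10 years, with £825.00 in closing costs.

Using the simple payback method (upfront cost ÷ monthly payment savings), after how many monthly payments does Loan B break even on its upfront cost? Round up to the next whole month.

Loan A: monthly rate = 5.875%/12 = 0.0048958; payment = 61,000 × 0.0048958 / (1 − (1+0.0048958)^−120) = £673.40.
Loan B: monthly rate = 5.375%/12 = 0.0044792; payment = 61,000 × 0.0044792 / (1 − (1+0.0044792)^−120) = £658.24.
Monthly savings = £673.40 − £658.24 = £15.16.
Break-even = £825.00 / £15.16 = 54.42 → 55 months.

55 months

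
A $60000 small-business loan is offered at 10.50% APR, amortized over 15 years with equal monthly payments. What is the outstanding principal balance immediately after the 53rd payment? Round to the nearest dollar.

$50,729

With monthly rate i = 10.5%/12 = 0.0087500, the balance after k of n payments is P · [(1+i)^n − (1+i)^k] / [(1+i)^n − 1].
(1+0.0087500)^180 = 4.79776080 and (1+0.0087500)^53 = 1.58682133, so the balance is 60,000 × (4.79776080 − 1.58682133) / (4.79776080 − 1) = $50,728.94.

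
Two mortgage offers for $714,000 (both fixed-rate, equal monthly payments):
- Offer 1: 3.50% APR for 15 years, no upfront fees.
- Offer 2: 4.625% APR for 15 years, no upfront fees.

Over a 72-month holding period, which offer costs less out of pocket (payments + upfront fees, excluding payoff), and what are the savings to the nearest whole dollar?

Offer 1 by $29,053

Offer 1: at 3.50% the monthly rate is 0.0029167, so the payment is 714,000 × 0.0029167 / (1 − 1.0029167^−180) = $5,104.26.
Offer 2: at 4.625% the monthly rate is 0.0038542, so the payment is 714,000 × 0.0038542 / (1 − 1.0038542^−180) = $5,507.78.
Over 72 months: Offer 1 costs 72 × $5,104.26 = $367,506.72; Offer 2 costs 72 × $5,507.78 = $396,560.16.
Offer 1 is cheaper by $396,560.16 − $367,506.72 = $29,053.44.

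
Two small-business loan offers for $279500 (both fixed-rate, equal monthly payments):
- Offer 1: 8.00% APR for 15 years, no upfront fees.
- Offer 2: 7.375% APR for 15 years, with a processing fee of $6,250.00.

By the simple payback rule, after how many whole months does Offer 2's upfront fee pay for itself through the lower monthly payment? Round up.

63 months

Offer 1: at 8.00% the monthly rate is 0.0066667, so the payment is 279,500 × 0.0066667 / (1 − 1.0066667^−180) = $2,671.05.
Offer 2: at 7.375% the monthly rate is 0.0061458, so the payment is 279,500 × 0.0061458 / (1 − 1.0061458^−180) = $2,571.19.
Monthly savings = $2,671.05 − $2,571.19 = $99.86.
Break-even = $6,250.00 / $99.86 = 62.59 → 63 months.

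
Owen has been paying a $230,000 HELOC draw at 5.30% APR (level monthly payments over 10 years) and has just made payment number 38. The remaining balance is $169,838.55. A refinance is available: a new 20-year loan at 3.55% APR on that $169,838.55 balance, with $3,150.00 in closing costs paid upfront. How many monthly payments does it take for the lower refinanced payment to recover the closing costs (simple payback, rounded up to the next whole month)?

3 months

Current payment = 230,000 × 5.3%/12 / (1 − (1+0.0044167)^−120) = $2,473.37.
Refinanced payment = 169,838.55 × 0.0029583 / (1 − (1+0.0029583)^−240) = $989.36.
Monthly savings = $2,473.37 − $989.36 = $1,484.01.
Break-even = $3,150.00 / $1,484.01 = 2.12 → 3 months.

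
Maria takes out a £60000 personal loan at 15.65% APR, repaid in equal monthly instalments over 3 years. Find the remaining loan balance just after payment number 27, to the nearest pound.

With monthly rate i = 15.65%/12 = 0.0130417, the balance after k of n payments is P · [(1+i)^n − (1+i)^k] / [(1+i)^n − 1].
(1+0.0130417)^36 = 1.59434793 and (1+0.0130417)^27 = 1.41885275, so the balance is 60,000 × (1.59434793 − 1.41885275) / (1.59434793 − 1) = £17,716.41.

£17,716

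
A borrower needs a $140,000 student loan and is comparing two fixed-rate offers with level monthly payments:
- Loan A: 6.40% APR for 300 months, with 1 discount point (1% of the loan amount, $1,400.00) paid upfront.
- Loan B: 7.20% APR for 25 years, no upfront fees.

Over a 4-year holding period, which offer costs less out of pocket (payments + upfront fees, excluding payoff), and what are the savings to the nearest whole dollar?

Loan A by $2,001

Loan A: monthly rate = 6.4%/12 = 0.0053333; payment = 140,000 × 0.0053333 / (1 − (1+0.0053333)^−300) = $936.56.
Loan B: monthly rate = 7.2%/12 = 0.0060000; payment = 140,000 × 0.0060000 / (1 − (1+0.0060000)^−300) = $1,007.42.
Over 48 months: Loan A costs 48 × $936.56 + $1,400.00 = $46,354.88; Loan B costs 48 × $1,007.42 = $48,356.16.
Loan A is cheaper by $48,356.16 − $46,354.88 = $2,001.28.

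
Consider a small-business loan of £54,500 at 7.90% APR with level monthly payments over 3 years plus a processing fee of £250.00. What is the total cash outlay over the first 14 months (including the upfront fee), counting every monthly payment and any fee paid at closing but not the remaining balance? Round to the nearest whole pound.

£24,124

Monthly rate = 7.9%/12 = 0.0065833; payment = 54,500 × 0.0065833 / (1 − (1+0.0065833)^−36) = £1,705.32.
Total outlay = 14 × £1,705.32 + £250.00 = £24,124.48.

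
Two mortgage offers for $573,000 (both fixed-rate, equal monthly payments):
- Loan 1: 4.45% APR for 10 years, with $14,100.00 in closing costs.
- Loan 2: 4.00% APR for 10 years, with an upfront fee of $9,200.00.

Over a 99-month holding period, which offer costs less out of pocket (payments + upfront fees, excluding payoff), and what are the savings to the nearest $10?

Loan 2 by $17,110

Loan 1: at 4.45% the monthly rate is 0.0037083, so the payment is 573,000 × 0.0037083 / (1 − 1.0037083^−120) = $5,924.68.
Loan 2: monthly rate = 4%/12 = 0.0033333; payment = 573,000 × 0.0033333 / (1 − (1+0.0033333)^−120) = $5,801.35.
Over 99 months: Loan 1 costs 99 × $5,924.68 + $14,100.00 = $600,643.32; Loan 2 costs 99 × $5,801.35 + $9,200.00 = $583,533.65.
Loan 2 is cheaper by $600,643.32 − $583,533.65 = $17,109.67.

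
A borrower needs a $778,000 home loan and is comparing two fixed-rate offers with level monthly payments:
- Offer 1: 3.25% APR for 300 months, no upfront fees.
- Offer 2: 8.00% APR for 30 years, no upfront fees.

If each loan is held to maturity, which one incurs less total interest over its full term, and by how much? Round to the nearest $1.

Offer 1: monthly rate = 3.25%/12 = 0.0027083; payment = 778,000 × 0.0027083 / (1 − (1+0.0027083)^−300) = $3,791.32.
Total interest on Offer 1 = 300 × $3,791.32 − $778,000 = $359,396.00.
Offer 2: at 8.00% the monthly rate is 0.0066667, so the payment is 778,000 × 0.0066667 / (1 − 1.0066667^−360) = $5,708.69.
Total interest on Offer 2 = 360 × $5,708.69 − $778,000 = $1,277,128.40.
Offer 1 is lower by $917,732.40.

Offer 1 by $917,732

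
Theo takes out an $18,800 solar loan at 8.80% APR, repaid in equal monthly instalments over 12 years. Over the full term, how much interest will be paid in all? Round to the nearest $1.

At 8.80% the monthly rate is 0.0073333, so the payment is 18,800 × 0.0073333 / (1 − 1.0073333^−144) = $211.84.
Total paid = 144 × $211.84 = $30,504.96; interest = $30,504.96 − $18,800 = $11,704.96.

$11,705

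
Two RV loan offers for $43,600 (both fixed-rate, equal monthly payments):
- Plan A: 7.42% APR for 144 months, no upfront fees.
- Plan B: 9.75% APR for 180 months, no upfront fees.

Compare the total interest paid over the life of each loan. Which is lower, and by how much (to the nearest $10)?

Plan A by $17,160

Plan A: at 7.42% the monthly rate is 0.0061833, so the payment is 43,600 × 0.0061833 / (1 − 1.0061833^−144) = $458.19.
Total interest on Plan A = 144 × $458.19 − $43,600 = $22,379.36.
Plan B: at 9.75% the monthly rate is 0.0081250, so the payment is 43,600 × 0.0081250 / (1 − 1.0081250^−180) = $461.88.
Total interest on Plan B = 180 × $461.88 − $43,600 = $39,538.40.
Plan A is lower by $17,159.04.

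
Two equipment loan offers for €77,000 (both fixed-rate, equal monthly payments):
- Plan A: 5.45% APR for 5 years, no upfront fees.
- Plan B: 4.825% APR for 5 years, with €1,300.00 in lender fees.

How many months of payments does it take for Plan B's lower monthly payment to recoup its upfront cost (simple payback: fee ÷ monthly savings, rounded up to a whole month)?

Plan A: at 5.45% the monthly rate is 0.0045417, so the payment is 77,000 × 0.0045417 / (1 − 1.0045417^−60) = €1,469.01.
Plan B: monthly rate = 4.825%/12 = 0.0040208; payment = 77,000 × 0.0040208 / (1 − (1+0.0040208)^−60) = €1,446.92.
Monthly savings = €1,469.01 − €1,446.92 = €22.09.
Break-even = €1,300.00 / €22.09 = 58.85 → 59 months.

59 months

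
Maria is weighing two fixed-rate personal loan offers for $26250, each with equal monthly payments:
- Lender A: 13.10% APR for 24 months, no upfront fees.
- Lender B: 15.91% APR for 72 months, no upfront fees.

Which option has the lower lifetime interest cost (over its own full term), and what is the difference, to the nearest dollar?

Lender A: at 13.10% the monthly rate is 0.0109167, so the payment is 26,250 × 0.0109167 / (1 − 1.0109167^−24) = $1,249.21.
Total interest on Lender A = 24 × $1,249.21 − $26,250 = $3,731.04.
Lender B: monthly rate = 15.91%/12 = 0.0132583; payment = 26,250 × 0.0132583 / (1 − (1+0.0132583)^−72) = $568.11.
Total interest on Lender B = 72 × $568.11 − $26,250 = $14,653.92.
Lender A is lower by $10,922.88.

Lender A by $10,923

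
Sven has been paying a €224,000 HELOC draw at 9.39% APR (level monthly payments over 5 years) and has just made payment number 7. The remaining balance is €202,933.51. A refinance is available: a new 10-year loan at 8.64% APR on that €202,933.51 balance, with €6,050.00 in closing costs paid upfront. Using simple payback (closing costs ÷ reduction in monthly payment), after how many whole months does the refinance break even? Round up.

Current payment = 224,000 × 9.39%/12 / (1 − (1+0.0078250)^−60) = €4,692.38.
Refinanced payment = 202,933.51 × 0.0072000 / (1 − (1+0.0072000)^−120) = €2,531.31.
Monthly savings = €4,692.38 − €2,531.31 = €2,161.07.
Break-even = €6,050.00 / €2,161.07 = 2.80 → 3 months.

3 months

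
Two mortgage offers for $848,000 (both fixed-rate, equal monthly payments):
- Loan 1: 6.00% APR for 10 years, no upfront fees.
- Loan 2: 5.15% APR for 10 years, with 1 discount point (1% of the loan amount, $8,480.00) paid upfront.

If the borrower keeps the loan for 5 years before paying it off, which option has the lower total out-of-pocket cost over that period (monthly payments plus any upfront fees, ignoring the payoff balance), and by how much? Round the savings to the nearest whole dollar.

Loan 1: monthly rate = 6%/12 = 0.0050000; payment = 848,000 × 0.0050000 / (1 − (1+0.0050000)^−120) = $9,414.54.
Loan 2: at 5.15% the monthly rate is 0.0042917, so the payment is 848,000 × 0.0042917 / (1 − 1.0042917^−120) = $9,056.66.
Over 60 months: Loan 1 costs 60 × $9,414.54 = $564,872.40; Loan 2 costs 60 × $9,056.66 + $8,480.00 = $551,879.60.
Loan 2 is cheaper by $564,872.40 − $551,879.60 = $12,992.80.

Loan 2 by $12,993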